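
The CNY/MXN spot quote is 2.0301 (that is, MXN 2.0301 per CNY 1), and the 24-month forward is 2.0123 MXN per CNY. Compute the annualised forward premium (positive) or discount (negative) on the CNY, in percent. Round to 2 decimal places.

-0.44%

T = 2 years.
CNY trades forward at -0.87680% vs spot over the period.
×(1/T) gives -0.44% p.a.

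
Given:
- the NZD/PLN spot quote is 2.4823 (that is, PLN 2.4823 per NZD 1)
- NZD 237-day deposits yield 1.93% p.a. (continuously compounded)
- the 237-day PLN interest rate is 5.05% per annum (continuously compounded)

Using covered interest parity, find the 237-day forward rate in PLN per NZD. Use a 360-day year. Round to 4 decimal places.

2.5338

T = 237/360 years.
PLN growth factor: e^(0.0505×237/360) = 1.0338047.
NZD accumulates by e^(0.0193×237/360) = 1.0127869.
Forward (PLN per NZD) = 2.4823 × 1.0338047 / 1.0127869 = 2.533814.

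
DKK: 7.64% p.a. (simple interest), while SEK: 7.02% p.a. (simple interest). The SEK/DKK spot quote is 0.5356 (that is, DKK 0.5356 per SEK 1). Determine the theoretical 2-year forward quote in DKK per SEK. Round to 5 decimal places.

T = 2 years.
Growth of 1 DKK over T: 1 + 0.0764×2 = 1.152800.
Growth of 1 SEK over T: 1 + 0.0702×2 = 1.140400.
So F = 0.5356 × 1.152800 / 1.140400 = 0.5414238 (DKK/SEK).

0.54142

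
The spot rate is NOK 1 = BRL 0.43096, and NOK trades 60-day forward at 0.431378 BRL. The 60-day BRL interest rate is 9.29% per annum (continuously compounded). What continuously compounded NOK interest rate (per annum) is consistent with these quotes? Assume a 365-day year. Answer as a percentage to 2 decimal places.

8.70%

T = 60/365 years.
CIP gives F = S · g_BRL/g_NOK, so g_BRL/g_NOK = 0.431378/0.43096 = 1.0009699.
The BRL side grows by e^(0.0929×60/365) = 1.0153884.
So the NOK growth factor = 1.0144045.
r = ln(1.0144045)/(60/365) = 0.087002 → 8.70%.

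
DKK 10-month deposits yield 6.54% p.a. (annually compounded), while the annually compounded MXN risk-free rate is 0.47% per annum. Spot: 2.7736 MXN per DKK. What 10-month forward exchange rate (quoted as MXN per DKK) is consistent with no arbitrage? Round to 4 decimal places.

2.6413

T = 10/12 years.
Growth of 1 MXN over T: (1 + 0.0047)^(10/12) = 1.0039151.
DKK growth factor: (1 + 0.0654)^(10/12) = 1.0542103.
Forward (MXN per DKK) = 2.7736 × 1.0039151 / 1.0542103 = 2.641275.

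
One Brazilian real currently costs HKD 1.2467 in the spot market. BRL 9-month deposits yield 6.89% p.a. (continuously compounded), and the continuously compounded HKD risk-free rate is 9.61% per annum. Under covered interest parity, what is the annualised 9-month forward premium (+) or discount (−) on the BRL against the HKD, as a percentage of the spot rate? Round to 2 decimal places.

T = 9/12 years.
No-arbitrage forward: 1.2467 × 1.0747359 / 1.0530335 = 1.2723938 HKD/BRL.
(F − S)/S ÷ T = (1.2723938 − 1.2467)/1.2467/(9/12) = 0.027479 → 2.75%.

+2.75%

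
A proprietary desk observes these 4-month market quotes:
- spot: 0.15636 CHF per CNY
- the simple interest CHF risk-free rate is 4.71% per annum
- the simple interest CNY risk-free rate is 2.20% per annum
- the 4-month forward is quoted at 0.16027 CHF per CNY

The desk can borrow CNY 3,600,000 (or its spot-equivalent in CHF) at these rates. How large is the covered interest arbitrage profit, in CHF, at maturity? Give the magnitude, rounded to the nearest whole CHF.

T = 4/12 years.
Keep in CNY, deliver into the forward: 3,600,000·1.00733333·0.16027 = CHF 581,203.13.
Swap to CHF now, deposit: 3,600,000·0.15636·1.015700 = CHF 571,733.47.
The quoted forward overvalues CNY, so borrow CHF, buy CNY at spot, deposit the CNY at 2.20%, and sell the proceeds forward at 0.16027.
Profit = 581,203.13 − 571,733.47 = CHF 9,470.

CHF 9,470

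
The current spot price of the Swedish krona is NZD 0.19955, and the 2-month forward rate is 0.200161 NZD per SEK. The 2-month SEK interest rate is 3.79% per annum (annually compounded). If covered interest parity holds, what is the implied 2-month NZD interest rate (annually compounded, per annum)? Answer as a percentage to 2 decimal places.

5.71%

T = 2/12 years.
F/S = 0.200161/0.19955 = 1.0030619 = (growth of NZD) / (growth of SEK).
SEK growth factor: (1 + 0.0379)^(2/12) = 1.0062192.
Hence g_NZD = 1.0093001.
Annualise: 1.0093001^(12/2) − 1 = 0.057114 = 5.71%.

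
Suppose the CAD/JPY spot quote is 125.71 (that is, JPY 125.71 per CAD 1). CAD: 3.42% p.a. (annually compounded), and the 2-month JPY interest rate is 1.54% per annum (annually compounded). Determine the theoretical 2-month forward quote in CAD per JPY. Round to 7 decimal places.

0.0079792

T = 2/12 years.
JPY growth factor: (1 + 0.0154)^(2/12) = 1.0025504.
Growth of 1 CAD over T: (1 + 0.0342)^(2/12) = 1.0056204.
So F = 125.71 × 1.0025504 / 1.0056204 = 125.3262 (JPY/CAD).
Invert for CAD per JPY: 1 / 125.3262 = 0.0079792.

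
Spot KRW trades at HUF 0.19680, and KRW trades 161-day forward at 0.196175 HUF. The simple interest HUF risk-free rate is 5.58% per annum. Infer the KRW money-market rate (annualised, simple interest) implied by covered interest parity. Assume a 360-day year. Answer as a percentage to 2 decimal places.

T = 161/360 years.
By CIP, F/S equals the HUF-to-KRW growth ratio: 0.196175/0.1968 = 0.9968242.
The HUF side grows by 1 + 0.0558×161/360 = 1.024955.
That pins the KRW growth at 1.0282204.
r = (1.0282204 − 1)/(161/360) = 0.063102 → 6.31%.

6.31%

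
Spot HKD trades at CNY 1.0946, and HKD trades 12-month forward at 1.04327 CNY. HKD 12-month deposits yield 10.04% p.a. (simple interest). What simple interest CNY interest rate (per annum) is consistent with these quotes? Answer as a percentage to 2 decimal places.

4.88%

T = 1 year.
CIP gives F = S · g_CNY/g_HKD, so g_CNY/g_HKD = 1.04327/1.0946 = 0.9531062.
The HKD side grows by 1 + 0.1004×1 = 1.100400.
So the CNY growth factor = 1.0487981.
r = (1.0487981 − 1)/1 = 0.048798 → 4.88%.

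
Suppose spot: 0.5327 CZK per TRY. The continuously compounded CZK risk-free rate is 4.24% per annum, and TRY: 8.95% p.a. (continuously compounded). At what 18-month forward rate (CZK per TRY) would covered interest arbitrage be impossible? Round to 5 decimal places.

0.49636

T = 18/12 years.
Growth of 1 CZK over T: e^(0.0424×18/12) = 1.065666.
Growth of 1 TRY over T: e^(0.0895×18/12) = 1.1436787.
So F = 0.5327 × 1.065666 / 1.1436787 = 0.4963634 (CZK/TRY).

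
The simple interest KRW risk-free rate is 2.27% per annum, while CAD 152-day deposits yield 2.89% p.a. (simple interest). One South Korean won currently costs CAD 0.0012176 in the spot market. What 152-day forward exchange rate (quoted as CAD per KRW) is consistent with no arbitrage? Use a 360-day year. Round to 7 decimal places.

0.0012208

T = 152/360 years.
Growth of 1 CAD over T: 1 + 0.0289×152/360 = 1.0122022.
KRW accumulates by 1 + 0.0227×152/360 = 1.0095844.
Forward (CAD per KRW) = 0.0012176 × 1.0122022 / 1.0095844 = 0.001220757.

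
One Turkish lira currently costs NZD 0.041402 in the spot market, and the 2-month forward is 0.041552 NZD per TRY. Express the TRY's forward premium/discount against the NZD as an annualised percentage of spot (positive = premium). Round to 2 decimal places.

+2.17%

T = 2/12 years.
(F − S)/S = (0.041552 − 0.041402)/0.041402 = 0.0036230.
×(1/T) gives 2.17% p.a.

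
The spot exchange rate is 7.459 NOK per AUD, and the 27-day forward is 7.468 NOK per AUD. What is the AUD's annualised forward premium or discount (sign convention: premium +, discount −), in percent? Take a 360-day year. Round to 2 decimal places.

+1.61%

T = 27/360 years.
Period premium: (7.468 − 7.459)/7.459 = 0.0012066.
Annualise by dividing by T: 0.0012066 / (27/360) = 0.016088 → 1.61%.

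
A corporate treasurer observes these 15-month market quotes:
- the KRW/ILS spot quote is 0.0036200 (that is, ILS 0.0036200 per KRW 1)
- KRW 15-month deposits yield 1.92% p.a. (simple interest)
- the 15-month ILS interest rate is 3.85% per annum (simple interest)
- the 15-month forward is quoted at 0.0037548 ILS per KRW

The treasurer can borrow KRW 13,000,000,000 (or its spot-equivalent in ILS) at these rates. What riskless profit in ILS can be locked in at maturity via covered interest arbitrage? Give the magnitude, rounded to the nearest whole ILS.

ILS 659,135

T = 15/12 years.
Route A — deposit KRW, sell forward: 13,000,000,000 × 1.024000 × 0.0037548 = ILS 49,983,897.60.
Route B — convert at spot, deposit ILS: 13,000,000,000 × 0.0036200 × 1.048125 = ILS 49,324,762.50.
The quoted forward overvalues KRW, so borrow ILS, buy KRW at spot, deposit the KRW at 1.92%, and sell the proceeds forward at 0.0037548.
Arbitrage profit = |49,983,897.60 − 49,324,762.50| = ILS 659,135.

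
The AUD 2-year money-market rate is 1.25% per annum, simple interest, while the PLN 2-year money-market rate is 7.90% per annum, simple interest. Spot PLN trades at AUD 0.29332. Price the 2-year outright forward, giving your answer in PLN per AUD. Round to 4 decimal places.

3.8516

T = 2 years.
AUD accumulates by 1 + 0.0125×2 = 1.025000.
PLN growth factor: 1 + 0.0790×2 = 1.158000.
So F = 0.29332 × 1.025000 / 1.158000 = 0.2596313 (AUD/PLN).
Quoted the other way: 1/0.2596313 = 3.8516 PLN per AUD.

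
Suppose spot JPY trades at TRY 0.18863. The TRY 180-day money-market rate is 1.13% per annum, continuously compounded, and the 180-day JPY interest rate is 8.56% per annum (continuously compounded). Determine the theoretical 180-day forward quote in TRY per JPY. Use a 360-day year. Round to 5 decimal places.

0.18175

T = 180/360 years.
TRY accumulates by e^(0.0113×180/360) = 1.005666.
Growth of 1 JPY over T: e^(0.0856×180/360) = 1.0437291.
Forward (TRY per JPY) = 0.18863 × 1.005666 / 1.0437291 = 0.1817510.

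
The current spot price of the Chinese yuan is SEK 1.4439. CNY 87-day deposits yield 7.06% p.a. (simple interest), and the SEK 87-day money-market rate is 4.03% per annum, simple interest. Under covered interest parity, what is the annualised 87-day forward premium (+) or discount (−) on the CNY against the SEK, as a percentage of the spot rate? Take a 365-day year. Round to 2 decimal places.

T = 87/365 years.
CIP forward (SEK per CNY) = 1.4439 × 1.0096058/1.0168279 = 1.4336446.
Annualised premium = (F − S)/S × (1/T) = (1.4336446 − 1.4439)/1.4439 ÷ (87/365) = -2.98%.

-2.98%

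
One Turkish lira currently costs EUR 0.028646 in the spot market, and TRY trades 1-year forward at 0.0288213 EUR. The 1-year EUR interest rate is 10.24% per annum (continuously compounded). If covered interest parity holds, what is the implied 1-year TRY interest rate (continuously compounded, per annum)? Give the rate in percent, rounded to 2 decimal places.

9.63%

T = 1 year.
By CIP, F/S equals the EUR-to-TRY growth ratio: 0.0288213/0.028646 = 1.0061195.
The EUR side grows by e^(0.1024×1) = 1.1078265.
So the TRY growth factor = 1.1010884.
r = ln(1.1010884)/1 = 0.096299 → 9.63%.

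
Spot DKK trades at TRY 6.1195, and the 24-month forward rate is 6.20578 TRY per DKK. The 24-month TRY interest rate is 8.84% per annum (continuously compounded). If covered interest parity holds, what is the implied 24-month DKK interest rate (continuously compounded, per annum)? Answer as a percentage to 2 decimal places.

8.14%

T = 2 years.
By CIP, F/S equals the TRY-to-DKK growth ratio: 6.20578/6.1195 = 1.0140992.
The TRY side grows by e^(0.0884×2) = 1.1933924.
So the DKK growth factor = 1.1768005.
Take logs: ln 1.1768005 / 2 = 0.081400, so 8.14%.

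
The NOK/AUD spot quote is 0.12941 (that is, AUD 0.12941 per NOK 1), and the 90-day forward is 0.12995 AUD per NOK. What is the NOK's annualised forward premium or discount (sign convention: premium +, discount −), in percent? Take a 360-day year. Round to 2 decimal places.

T = 90/360 years.
NOK trades forward at +0.41728% vs spot over the period.
Per annum: 0.0041728 / (90/360) = 0.016691 = 1.67%.

+1.67%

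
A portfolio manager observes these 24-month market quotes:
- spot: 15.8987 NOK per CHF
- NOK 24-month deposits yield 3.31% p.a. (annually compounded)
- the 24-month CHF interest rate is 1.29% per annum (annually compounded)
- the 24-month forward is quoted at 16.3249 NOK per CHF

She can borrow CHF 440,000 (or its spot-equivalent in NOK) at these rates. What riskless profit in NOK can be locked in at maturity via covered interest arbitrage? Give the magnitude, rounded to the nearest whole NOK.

T = 2 years.
Keep in CHF, deliver into the forward: 440,000·1.02596641·16.3249 = NOK 7,369,471.58.
Swap to NOK now, deposit: 440,000·15.8987·1.06729561 = NOK 7,466,189.59.
The quoted forward undervalues CHF, so borrow CHF, convert to NOK at spot, deposit the NOK at 3.31%, and buy CHF forward at 16.3249 to cover the loan.
Profit = 7,466,189.59 − 7,369,471.58 = NOK 96,718.

NOK 96,718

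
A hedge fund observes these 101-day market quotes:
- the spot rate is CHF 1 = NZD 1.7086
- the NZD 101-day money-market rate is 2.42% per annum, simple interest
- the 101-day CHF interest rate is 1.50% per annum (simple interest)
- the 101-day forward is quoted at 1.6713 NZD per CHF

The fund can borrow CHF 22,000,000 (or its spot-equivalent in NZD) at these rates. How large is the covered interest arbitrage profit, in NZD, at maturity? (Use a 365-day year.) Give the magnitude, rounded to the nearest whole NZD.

T = 101/365 years.
Keep in CHF, deliver into the forward: 22,000,000·1.0041506849·1.6713 = NZD 36,921,214.87.
Swap to NZD now, deposit: 22,000,000·1.7086·1.0066964384 = NZD 37,840,913.76.
The quoted forward undervalues CHF, so borrow CHF, convert to NZD at spot, deposit the NZD at 2.42%, and buy CHF forward at 1.6713 to cover the loan.
Profit = 37,840,913.76 − 36,921,214.87 = NZD 919,699.

NZD 919,699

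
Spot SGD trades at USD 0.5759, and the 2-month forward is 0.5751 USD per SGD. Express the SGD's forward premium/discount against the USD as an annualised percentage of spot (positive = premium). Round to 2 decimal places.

T = 2/12 years.
(F − S)/S = (0.5751 − 0.5759)/0.5759 = -0.0013891.
Per annum: -0.0013891 / (2/12) = -0.008335 = -0.83%.

-0.83%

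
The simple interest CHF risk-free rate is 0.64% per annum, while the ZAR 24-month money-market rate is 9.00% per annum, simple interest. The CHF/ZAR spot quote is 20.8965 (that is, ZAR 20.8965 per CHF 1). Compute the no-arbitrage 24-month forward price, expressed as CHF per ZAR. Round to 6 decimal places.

0.041074

T = 2 years.
ZAR accumulates by 1 + 0.0900×2 = 1.180000.
Growth of 1 CHF over T: 1 + 0.0064×2 = 1.012800.
Forward (ZAR per CHF) = 20.8965 × 1.180000 / 1.012800 = 24.34624.
Invert for CHF per ZAR: 1 / 24.34624 = 0.041074.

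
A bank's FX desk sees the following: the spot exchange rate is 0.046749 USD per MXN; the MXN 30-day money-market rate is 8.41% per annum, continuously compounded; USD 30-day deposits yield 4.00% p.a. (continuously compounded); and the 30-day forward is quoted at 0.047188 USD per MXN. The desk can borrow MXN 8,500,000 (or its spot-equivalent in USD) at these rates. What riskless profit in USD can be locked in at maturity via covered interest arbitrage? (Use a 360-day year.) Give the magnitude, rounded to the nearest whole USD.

USD 5,226

T = 30/360 years.
Invest the MXN and cover forward: 8,500,000 × 1.00703295 × 0.047188 = USD 403,918.90.
Convert at spot and invest in USD: 8,500,000 × 0.046749 × 1.0033389 = USD 398,693.27.
The quoted forward overvalues MXN, so borrow USD, buy MXN at spot, deposit the MXN at 8.41%, and sell the proceeds forward at 0.047188.
The gap between the two covered legs is USD 5,226.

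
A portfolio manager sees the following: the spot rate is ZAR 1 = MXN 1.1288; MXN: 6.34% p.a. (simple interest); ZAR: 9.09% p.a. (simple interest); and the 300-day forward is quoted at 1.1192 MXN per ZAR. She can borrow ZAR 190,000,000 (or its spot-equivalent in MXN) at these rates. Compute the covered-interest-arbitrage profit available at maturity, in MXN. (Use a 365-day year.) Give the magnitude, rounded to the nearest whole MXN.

MXN 2,887,380

T = 300/365 years.
Keep in ZAR, deliver into the forward: 190,000,000·1.07471232877·1.1192 = MXN 228,535,427.29.
Swap to MXN now, deposit: 190,000,000·1.1288·1.05210958904 = MXN 225,648,047.78.
The quoted forward overvalues ZAR, so borrow MXN, buy ZAR at spot, deposit the ZAR at 9.09%, and sell the proceeds forward at 1.1192.
Profit = 228,535,427.29 − 225,648,047.78 = MXN 2,887,380.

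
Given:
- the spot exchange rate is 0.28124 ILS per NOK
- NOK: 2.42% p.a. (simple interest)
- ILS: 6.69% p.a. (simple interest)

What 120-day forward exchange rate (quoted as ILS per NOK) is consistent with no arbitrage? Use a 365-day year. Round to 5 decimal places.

0.28516

T = 120/365 years.
ILS growth factor: 1 + 0.0669×120/365 = 1.0219945.
NOK accumulates by 1 + 0.0242×120/365 = 1.0079562.
Forward (ILS per NOK) = 0.28124 × 1.0219945 / 1.0079562 = 0.2851570.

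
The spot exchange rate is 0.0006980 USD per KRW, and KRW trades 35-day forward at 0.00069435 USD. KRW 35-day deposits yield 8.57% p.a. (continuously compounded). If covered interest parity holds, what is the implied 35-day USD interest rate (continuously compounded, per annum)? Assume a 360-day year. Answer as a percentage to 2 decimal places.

T = 35/360 years.
F/S = 0.00069435/0.000698 = 0.9947708 = (growth of USD) / (growth of KRW).
KRW growth factor: e^(0.0857×35/360) = 1.0083668.
That pins the USD growth at 1.0030938.
r = ln(1.0030938)/(35/360) = 0.031773 → 3.18%.

3.18%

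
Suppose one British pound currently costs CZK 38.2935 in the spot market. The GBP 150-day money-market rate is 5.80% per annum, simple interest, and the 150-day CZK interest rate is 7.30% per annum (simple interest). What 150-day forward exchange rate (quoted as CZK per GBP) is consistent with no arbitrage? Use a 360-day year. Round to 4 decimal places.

T = 150/360 years.
CZK growth factor: 1 + 0.0730×150/360 = 1.03041667.
GBP growth factor: 1 + 0.0580×150/360 = 1.02416667.
Forward (CZK per GBP) = 38.2935 × 1.03041667 / 1.02416667 = 38.527187.

38.5272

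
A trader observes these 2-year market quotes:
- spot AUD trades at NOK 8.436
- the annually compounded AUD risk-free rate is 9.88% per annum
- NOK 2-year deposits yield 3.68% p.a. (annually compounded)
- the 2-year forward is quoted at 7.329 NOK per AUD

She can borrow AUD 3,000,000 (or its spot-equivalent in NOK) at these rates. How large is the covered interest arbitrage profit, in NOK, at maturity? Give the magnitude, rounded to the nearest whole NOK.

T = 2 years.
Invest the AUD and cover forward: 3,000,000 × 1.20736144 × 7.329 = NOK 26,546,255.98.
Convert at spot and invest in NOK: 3,000,000 × 8.436 × 1.07495424 = NOK 27,204,941.91.
The quoted forward undervalues AUD, so borrow AUD, convert to NOK at spot, deposit the NOK at 3.68%, and buy AUD forward at 7.329 to cover the loan.
Profit = 27,204,941.91 − 26,546,255.98 = NOK 658,686.

NOK 658,686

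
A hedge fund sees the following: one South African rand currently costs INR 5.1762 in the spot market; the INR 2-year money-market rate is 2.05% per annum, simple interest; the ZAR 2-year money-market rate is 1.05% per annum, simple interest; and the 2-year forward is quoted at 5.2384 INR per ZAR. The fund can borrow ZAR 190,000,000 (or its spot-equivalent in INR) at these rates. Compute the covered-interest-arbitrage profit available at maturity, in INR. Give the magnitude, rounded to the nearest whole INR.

INR 7,603,382

T = 2 years.
Route A — deposit ZAR, sell forward: 190,000,000 × 1.021000 × 5.2384 = INR 1,016,197,216.00.
Route B — convert at spot, deposit INR: 190,000,000 × 5.1762 × 1.041000 = INR 1,023,800,598.00.
The quoted forward undervalues ZAR, so borrow ZAR, convert to INR at spot, deposit the INR at 2.05%, and buy ZAR forward at 5.2384 to cover the loan.
Arbitrage profit = |1,016,197,216.00 − 1,023,800,598.00| = INR 7,603,382.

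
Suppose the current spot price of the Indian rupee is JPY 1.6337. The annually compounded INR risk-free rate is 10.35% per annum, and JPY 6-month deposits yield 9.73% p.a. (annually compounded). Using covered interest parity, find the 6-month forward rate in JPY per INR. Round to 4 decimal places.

1.6291

T = 6/12 years.
JPY accumulates by (1 + 0.0973)^(6/12) = 1.0475209.
INR growth factor: (1 + 0.1035)^(6/12) = 1.0504761.
So F = 1.6337 × 1.0475209 / 1.0504761 = 1.629104 (JPY/INR).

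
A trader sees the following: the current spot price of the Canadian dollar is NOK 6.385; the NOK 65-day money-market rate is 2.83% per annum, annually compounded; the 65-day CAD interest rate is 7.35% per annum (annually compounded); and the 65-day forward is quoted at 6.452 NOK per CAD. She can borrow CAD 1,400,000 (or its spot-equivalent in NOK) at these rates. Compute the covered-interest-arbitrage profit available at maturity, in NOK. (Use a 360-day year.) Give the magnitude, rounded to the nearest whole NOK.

T = 65/360 years.
Invest the CAD and cover forward: 1,400,000 × 1.012888128 × 6.452 = NOK 9,149,215.88.
Convert at spot and invest in NOK: 1,400,000 × 6.385 × 1.005051471 = NOK 8,984,155.10.
The quoted forward overvalues CAD, so borrow NOK, buy CAD at spot, deposit the CAD at 7.35%, and sell the proceeds forward at 6.452.
Arbitrage profit = |9,149,215.88 − 8,984,155.10| = NOK 165,061.

NOK 165,061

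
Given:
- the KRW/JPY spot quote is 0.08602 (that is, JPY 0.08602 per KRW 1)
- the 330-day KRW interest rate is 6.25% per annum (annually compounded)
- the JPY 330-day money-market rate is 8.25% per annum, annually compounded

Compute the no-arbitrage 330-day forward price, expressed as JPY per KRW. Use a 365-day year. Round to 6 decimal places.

0.087483

T = 330/365 years.
Growth of 1 JPY over T: (1 + 0.0825)^(330/365) = 1.0743025.
Growth of 1 KRW over T: (1 + 0.0625)^(330/365) = 1.0563413.
Forward (JPY per KRW) = 0.08602 × 1.0743025 / 1.0563413 = 0.08748262.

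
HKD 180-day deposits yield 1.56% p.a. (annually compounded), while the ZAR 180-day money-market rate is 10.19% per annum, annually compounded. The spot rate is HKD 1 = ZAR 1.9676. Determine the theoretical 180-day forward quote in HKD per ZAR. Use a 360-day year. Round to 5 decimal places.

0.48793

T = 180/360 years.
Growth of 1 ZAR over T: (1 + 0.1019)^(180/360) = 1.0497142.
HKD growth factor: (1 + 0.0156)^(180/360) = 1.0077698.
CIP: F = S · (grow ZAR)/(grow HKD) = 1.9676 × 1.0497142/1.0077698 = 2.049494 ZAR per HKD.
Quoted the other way: 1/2.049494 = 0.48793 HKD per ZAR.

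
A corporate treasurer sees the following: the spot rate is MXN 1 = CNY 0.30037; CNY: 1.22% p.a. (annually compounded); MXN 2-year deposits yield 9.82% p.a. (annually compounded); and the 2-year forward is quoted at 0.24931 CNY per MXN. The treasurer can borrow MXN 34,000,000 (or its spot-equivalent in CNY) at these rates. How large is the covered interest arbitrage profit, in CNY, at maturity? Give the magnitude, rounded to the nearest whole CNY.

T = 2 years.
Invest the MXN and cover forward: 34,000,000 × 1.20604324 × 0.24931 = CNY 10,223,073.77.
Convert at spot and invest in CNY: 34,000,000 × 0.30037 × 1.02454884 = CNY 10,463,286.99.
The quoted forward undervalues MXN, so borrow MXN, convert to CNY at spot, deposit the CNY at 1.22%, and buy MXN forward at 0.24931 to cover the loan.
The gap between the two covered legs is CNY 240,213.

CNY 240,213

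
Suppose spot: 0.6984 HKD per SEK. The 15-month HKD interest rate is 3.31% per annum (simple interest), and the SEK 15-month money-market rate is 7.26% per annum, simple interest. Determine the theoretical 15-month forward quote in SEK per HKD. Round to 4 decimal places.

T = 15/12 years.
Growth of 1 HKD over T: 1 + 0.0331×15/12 = 1.041375.
Growth of 1 SEK over T: 1 + 0.0726×15/12 = 1.090750.
Forward (HKD per SEK) = 0.6984 × 1.041375 / 1.090750 = 0.6667855.
Quoted the other way: 1/0.6667855 = 1.4997 SEK per HKD.

1.4997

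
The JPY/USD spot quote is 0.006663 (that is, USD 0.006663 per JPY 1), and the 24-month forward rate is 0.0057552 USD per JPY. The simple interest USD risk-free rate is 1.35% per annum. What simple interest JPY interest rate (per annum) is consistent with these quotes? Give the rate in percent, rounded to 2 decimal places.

T = 2 years.
CIP gives F = S · g_USD/g_JPY, so g_USD/g_JPY = 0.0057552/0.006663 = 0.8637551.
The USD side grows by 1 + 0.0135×2 = 1.027000.
So the JPY growth factor = 1.1889944.
r = (1.1889944 − 1)/2 = 0.094497 → 9.45%.

9.45%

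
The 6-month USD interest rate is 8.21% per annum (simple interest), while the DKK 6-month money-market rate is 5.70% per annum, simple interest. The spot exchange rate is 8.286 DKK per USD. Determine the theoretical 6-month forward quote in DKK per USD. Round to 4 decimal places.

T = 6/12 years.
Growth of 1 DKK over T: 1 + 0.0570×6/12 = 1.028500.
Growth of 1 USD over T: 1 + 0.0821×6/12 = 1.041050.
CIP: F = S · (grow DKK)/(grow USD) = 8.286 × 1.028500/1.041050 = 8.186111 DKK per USD.

8.1861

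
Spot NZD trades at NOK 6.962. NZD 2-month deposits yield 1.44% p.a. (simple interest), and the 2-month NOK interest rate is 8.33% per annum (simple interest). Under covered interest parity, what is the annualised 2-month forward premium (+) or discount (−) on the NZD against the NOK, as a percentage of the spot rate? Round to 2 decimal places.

+6.87%

T = 2/12 years.
F = S · g_NOK/g_NZD = 6.962 × 1.0138833/1.002400 = 7.041755.
Annualised premium = (F − S)/S × (1/T) = (7.041755 − 6.962)/6.962 ÷ (2/12) = 6.87%.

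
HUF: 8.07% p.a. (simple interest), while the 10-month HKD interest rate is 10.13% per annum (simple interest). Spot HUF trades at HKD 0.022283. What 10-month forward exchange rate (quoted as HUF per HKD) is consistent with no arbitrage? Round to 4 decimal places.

T = 10/12 years.
Growth of 1 HKD over T: 1 + 0.1013×10/12 = 1.08441667.
HUF growth factor: 1 + 0.0807×10/12 = 1.067250.
Forward (HKD per HUF) = 0.022283 × 1.08441667 / 1.067250 = 0.022641421.
Quoted the other way: 1/0.022641421 = 44.1668 HUF per HKD.

44.1668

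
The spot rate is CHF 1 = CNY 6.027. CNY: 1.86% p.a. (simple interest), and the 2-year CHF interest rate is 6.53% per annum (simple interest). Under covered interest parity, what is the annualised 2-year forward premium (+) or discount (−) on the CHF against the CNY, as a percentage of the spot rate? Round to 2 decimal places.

T = 2 years.
F = S · g_CNY/g_CHF = 6.027 × 1.037200/1.130600 = 5.529103.
(F − S)/S ÷ T = (5.529103 − 6.027)/6.027/2 = -0.041306 → -4.13%.

-4.13%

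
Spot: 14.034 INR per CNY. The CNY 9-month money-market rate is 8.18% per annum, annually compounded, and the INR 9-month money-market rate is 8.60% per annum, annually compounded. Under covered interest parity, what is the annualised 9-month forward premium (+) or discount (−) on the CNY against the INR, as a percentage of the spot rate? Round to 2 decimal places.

+0.39%

T = 9/12 years.
CIP forward (INR per CNY) = 14.034 × 1.0638303/1.0607431 = 14.074845.
Annualised premium = (F − S)/S × (1/T) = (14.074845 − 14.034)/14.034 ÷ (9/12) = 0.39%.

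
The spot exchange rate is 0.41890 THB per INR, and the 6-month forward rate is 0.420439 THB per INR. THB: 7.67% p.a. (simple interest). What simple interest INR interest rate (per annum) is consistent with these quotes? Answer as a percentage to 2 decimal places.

6.91%

T = 6/12 years.
By CIP, F/S equals the THB-to-INR growth ratio: 0.420439/0.4189 = 1.0036739.
THB growth factor: 1 + 0.0767×6/12 = 1.038350.
Hence g_INR = 1.0345492.
r = (1.0345492 − 1)/(6/12) = 0.069098 → 6.91%.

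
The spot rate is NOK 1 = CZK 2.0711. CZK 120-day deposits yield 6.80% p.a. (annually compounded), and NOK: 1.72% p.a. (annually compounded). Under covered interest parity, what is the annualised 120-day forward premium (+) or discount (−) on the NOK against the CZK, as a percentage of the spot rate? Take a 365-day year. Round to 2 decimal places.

+4.91%

T = 120/365 years.
F = S · g_CZK/g_NOK = 2.0711 × 1.0218644/1.0056225 = 2.1045505.
(F − S)/S ÷ T = (2.1045505 − 2.0711)/2.0711/(120/365) = 0.049126 → 4.91%.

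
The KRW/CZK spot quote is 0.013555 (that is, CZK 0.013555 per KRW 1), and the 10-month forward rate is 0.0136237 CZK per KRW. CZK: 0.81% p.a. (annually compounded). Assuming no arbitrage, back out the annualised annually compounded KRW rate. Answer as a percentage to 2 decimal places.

T = 10/12 years.
CIP gives F = S · g_CZK/g_KRW, so g_CZK/g_KRW = 0.0136237/0.013555 = 1.0050682.
The CZK side grows by (1 + 0.0081)^(10/12) = 1.0067455.
So the KRW growth factor = 1.0016688.
Annualise: 1.0016688^(12/10) − 1 = 0.002003 = 0.20%.

0.20%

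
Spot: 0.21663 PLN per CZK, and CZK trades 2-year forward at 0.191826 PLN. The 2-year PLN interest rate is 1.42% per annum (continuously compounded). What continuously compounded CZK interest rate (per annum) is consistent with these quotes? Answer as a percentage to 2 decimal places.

7.50%

T = 2 years.
F/S = 0.191826/0.21663 = 0.8855006 = (growth of PLN) / (growth of CZK).
The PLN side grows by e^(0.0142×2) = 1.0288071.
That pins the CZK growth at 1.1618367.
r = ln(1.1618367)/2 = 0.075001 → 7.50%.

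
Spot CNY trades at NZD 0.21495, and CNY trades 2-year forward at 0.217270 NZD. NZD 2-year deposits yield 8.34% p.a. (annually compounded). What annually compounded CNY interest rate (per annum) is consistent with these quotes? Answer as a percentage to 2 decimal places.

T = 2 years.
F/S = 0.21727/0.21495 = 1.0107932 = (growth of NZD) / (growth of CNY).
NZD growth factor: (1 + 0.0834)^2 = 1.1737556.
That pins the CNY growth at 1.1612223.
Annualise: 1.1612223^(1/2) − 1 = 0.077600 = 7.76%.

7.76%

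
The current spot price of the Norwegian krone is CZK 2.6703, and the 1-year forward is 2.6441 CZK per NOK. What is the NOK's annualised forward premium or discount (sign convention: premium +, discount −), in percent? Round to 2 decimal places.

T = 1 year.
Period premium: (2.6441 − 2.6703)/2.6703 = -0.0098116.
Per annum: -0.0098116 / 1 = -0.009812 = -0.98%.

-0.98%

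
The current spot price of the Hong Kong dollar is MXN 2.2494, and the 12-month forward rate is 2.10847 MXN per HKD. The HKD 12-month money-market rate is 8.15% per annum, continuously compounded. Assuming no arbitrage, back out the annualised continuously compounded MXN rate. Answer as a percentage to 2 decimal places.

1.68%

T = 1 year.
F/S = 2.10847/2.2494 = 0.9373477 = (growth of MXN) / (growth of HKD).
HKD growth factor: e^(0.0815×1) = 1.0849132.
Hence g_MXN = 1.0169409.
r = ln(1.0169409)/1 = 0.016799 → 1.68%.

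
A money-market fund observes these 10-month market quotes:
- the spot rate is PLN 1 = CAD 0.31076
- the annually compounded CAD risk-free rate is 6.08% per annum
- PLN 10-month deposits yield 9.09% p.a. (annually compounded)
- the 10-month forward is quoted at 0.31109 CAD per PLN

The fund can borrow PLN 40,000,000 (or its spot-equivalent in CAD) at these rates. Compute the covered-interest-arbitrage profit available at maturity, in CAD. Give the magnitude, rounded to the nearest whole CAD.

T = 10/12 years.
Invest the PLN and cover forward: 40,000,000 × 1.0751955332 × 0.31109 = CAD 13,379,303.14.
Convert at spot and invest in CAD: 40,000,000 × 0.31076 × 1.0504158328 = CAD 13,057,088.97.
The quoted forward overvalues PLN, so borrow CAD, buy PLN at spot, deposit the PLN at 9.09%, and sell the proceeds forward at 0.31109.
Arbitrage profit = |13,379,303.14 − 13,057,088.97| = CAD 322,214.

CAD 322,214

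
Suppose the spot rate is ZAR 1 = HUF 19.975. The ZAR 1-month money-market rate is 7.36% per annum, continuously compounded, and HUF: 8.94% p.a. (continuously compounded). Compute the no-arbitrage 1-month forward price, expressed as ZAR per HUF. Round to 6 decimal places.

0.049997

T = 1/12 years.
Growth of 1 HUF over T: e^(0.0894×1/12) = 1.0074778.
ZAR growth factor: e^(0.0736×1/12) = 1.0061522.
Forward (HUF per ZAR) = 19.975 × 1.0074778 / 1.0061522 = 20.00132.
Invert for ZAR per HUF: 1 / 20.00132 = 0.049997.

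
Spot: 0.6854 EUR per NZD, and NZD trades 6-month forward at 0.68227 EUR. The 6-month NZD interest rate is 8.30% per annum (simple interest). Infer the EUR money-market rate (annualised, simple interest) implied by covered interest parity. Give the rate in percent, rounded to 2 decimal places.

T = 6/12 years.
By CIP, F/S equals the EUR-to-NZD growth ratio: 0.68227/0.6854 = 0.9954333.
NZD growth factor: 1 + 0.0830×6/12 = 1.041500.
So the EUR growth factor = 1.0367438.
r = (1.0367438 − 1)/(6/12) = 0.073488 → 7.35%.

7.35%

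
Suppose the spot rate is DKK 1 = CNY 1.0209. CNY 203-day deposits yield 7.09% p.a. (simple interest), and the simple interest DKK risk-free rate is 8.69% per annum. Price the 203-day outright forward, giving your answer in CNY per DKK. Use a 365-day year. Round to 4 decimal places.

1.0122

T = 203/365 years.
CNY accumulates by 1 + 0.0709×203/365 = 1.0394321.
DKK accumulates by 1 + 0.0869×203/365 = 1.0483307.
So F = 1.0209 × 1.0394321 / 1.0483307 = 1.012234 (CNY/DKK).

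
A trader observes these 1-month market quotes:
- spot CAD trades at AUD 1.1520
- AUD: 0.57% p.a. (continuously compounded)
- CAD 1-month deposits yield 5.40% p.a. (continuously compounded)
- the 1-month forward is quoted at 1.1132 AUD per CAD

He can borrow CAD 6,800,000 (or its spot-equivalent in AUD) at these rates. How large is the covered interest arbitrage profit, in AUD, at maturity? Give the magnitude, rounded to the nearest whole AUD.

T = 1/12 years.
Invest the CAD and cover forward: 6,800,000 × 1.00451014 × 1.1132 = AUD 7,603,900.68.
Convert at spot and invest in AUD: 6,800,000 × 1.1520 × 1.000475113 = AUD 7,837,321.85.
The quoted forward undervalues CAD, so borrow CAD, convert to AUD at spot, deposit the AUD at 0.57%, and buy CAD forward at 1.1132 to cover the loan.
Arbitrage profit = |7,603,900.68 − 7,837,321.85| = AUD 233,421.

AUD 233,421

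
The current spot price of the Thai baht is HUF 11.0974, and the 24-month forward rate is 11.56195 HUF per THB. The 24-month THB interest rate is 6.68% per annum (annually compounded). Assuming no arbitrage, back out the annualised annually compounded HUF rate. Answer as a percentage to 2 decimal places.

8.89%

T = 2 years.
By CIP, F/S equals the HUF-to-THB growth ratio: 11.56195/11.0974 = 1.0418612.
The THB side grows by (1 + 0.0668)^2 = 1.1380622.
Hence g_HUF = 1.1857028.
Annualise: 1.1857028^(1/2) − 1 = 0.088900 = 8.89%.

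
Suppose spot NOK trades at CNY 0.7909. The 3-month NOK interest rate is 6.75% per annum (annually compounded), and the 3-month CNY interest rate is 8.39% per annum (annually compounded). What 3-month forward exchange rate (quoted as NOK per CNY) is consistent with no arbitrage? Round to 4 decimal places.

T = 3/12 years.
Growth of 1 CNY over T: (1 + 0.0839)^(3/12) = 1.0203456.
Growth of 1 NOK over T: (1 + 0.0675)^(3/12) = 1.0164639.
So F = 0.7909 × 1.0203456 / 1.0164639 = 0.7939203 (CNY/NOK).
Quoted the other way: 1/0.7939203 = 1.2596 NOK per CNY.

1.2596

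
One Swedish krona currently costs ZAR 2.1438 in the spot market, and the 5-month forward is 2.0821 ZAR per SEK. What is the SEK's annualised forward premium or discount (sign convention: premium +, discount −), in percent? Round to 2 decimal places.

T = 5/12 years.
SEK trades forward at -2.87807% vs spot over the period.
Per annum: -0.0287807 / (5/12) = -0.069074 = -6.91%.

-6.91%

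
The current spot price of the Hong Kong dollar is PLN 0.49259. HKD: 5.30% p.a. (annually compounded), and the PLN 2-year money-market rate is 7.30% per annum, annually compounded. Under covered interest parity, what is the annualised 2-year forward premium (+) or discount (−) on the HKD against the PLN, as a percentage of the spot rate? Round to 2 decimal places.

+1.92%

T = 2 years.
No-arbitrage forward: 0.49259 × 1.151329 / 1.108809 = 0.51147957 PLN/HKD.
(F − S)/S ÷ T = (0.51147957 − 0.49259)/0.49259/2 = 0.019174 → 1.92%.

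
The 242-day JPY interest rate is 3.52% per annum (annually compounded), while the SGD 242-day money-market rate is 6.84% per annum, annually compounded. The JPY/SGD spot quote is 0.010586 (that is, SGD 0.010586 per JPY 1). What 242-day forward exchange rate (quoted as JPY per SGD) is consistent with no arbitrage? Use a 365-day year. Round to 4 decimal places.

T = 242/365 years.
SGD accumulates by (1 + 0.0684)^(242/365) = 1.0448428.
Growth of 1 JPY over T: (1 + 0.0352)^(242/365) = 1.02320179.
So F = 0.010586 × 1.0448428 / 1.02320179 = 0.010809897 (SGD/JPY).
Invert for JPY per SGD: 1 / 0.010809897 = 92.5078.

92.5078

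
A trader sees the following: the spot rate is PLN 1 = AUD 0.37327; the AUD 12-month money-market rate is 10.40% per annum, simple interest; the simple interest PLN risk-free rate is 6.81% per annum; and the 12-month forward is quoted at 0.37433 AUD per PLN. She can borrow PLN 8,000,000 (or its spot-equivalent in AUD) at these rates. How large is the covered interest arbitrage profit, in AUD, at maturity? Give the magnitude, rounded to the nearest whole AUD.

AUD 98,146

T = 1 year.
Route A — deposit PLN, sell forward: 8,000,000 × 1.068100 × 0.37433 = AUD 3,198,574.98.
Route B — convert at spot, deposit AUD: 8,000,000 × 0.37327 × 1.104000 = AUD 3,296,720.64.
The quoted forward undervalues PLN, so borrow PLN, convert to AUD at spot, deposit the AUD at 10.40%, and buy PLN forward at 0.37433 to cover the loan.
Profit = 3,296,720.64 − 3,198,574.98 = AUD 98,146.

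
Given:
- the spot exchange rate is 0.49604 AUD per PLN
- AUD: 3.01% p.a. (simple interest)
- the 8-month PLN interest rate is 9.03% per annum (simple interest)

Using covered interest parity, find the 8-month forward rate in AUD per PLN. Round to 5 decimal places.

0.47726

T = 8/12 years.
AUD growth factor: 1 + 0.0301×8/12 = 1.0200667.
Growth of 1 PLN over T: 1 + 0.0903×8/12 = 1.060200.
So F = 0.49604 × 1.0200667 / 1.060200 = 0.4772627 (AUD/PLN).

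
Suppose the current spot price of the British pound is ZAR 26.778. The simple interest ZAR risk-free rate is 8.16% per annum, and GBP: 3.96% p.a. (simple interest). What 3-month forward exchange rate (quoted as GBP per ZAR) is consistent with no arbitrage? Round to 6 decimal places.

0.036960

T = 3/12 years.
Growth of 1 ZAR over T: 1 + 0.0816×3/12 = 1.020400.
GBP growth factor: 1 + 0.0396×3/12 = 1.009900.
So F = 26.778 × 1.020400 / 1.009900 = 27.05641 (ZAR/GBP).
Quoted the other way: 1/27.05641 = 0.036960 GBP per ZAR.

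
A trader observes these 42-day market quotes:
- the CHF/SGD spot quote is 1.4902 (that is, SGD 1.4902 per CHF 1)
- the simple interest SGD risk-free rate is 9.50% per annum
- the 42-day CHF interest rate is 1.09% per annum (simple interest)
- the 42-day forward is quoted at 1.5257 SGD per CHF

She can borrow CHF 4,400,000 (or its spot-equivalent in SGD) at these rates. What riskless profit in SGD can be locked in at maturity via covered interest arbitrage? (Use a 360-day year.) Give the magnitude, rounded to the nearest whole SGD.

SGD 92,065

T = 42/360 years.
Keep in CHF, deliver into the forward: 4,400,000·1.001271667·1.5257 = SGD 6,721,616.80.
Swap to SGD now, deposit: 4,400,000·1.4902·1.011083333 = SGD 6,629,552.08.
The quoted forward overvalues CHF, so borrow SGD, buy CHF at spot, deposit the CHF at 1.09%, and sell the proceeds forward at 1.5257.
The gap between the two covered legs is SGD 92,065.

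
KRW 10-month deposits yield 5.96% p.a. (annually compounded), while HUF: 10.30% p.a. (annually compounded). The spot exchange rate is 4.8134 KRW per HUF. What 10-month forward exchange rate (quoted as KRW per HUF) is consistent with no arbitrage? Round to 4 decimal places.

4.6550

T = 10/12 years.
KRW growth factor: (1 + 0.0596)^(10/12) = 1.0494255.
HUF accumulates by (1 + 0.1030)^(10/12) = 1.0851246.
CIP: F = S · (grow KRW)/(grow HUF) = 4.8134 × 1.0494255/1.0851246 = 4.655046 KRW per HUF.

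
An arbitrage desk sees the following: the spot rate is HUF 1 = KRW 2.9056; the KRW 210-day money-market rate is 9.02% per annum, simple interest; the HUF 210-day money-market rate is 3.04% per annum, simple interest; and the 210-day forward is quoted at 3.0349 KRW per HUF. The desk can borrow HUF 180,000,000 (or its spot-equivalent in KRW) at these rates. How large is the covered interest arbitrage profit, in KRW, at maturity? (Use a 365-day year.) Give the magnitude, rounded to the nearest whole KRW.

T = 210/365 years.
Keep in HUF, deliver into the forward: 180,000,000·1.01749041096·3.0349 = KRW 555,836,696.68.
Swap to KRW now, deposit: 180,000,000·2.9056·1.05189589041 = KRW 550,149,965.85.
The quoted forward overvalues HUF, so borrow KRW, buy HUF at spot, deposit the HUF at 3.04%, and sell the proceeds forward at 3.0349.
Arbitrage profit = |555,836,696.68 − 550,149,965.85| = KRW 5,686,731.

KRW 5,686,731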